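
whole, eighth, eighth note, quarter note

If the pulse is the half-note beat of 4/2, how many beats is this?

3

One half-note beat = 4 eighth notes.
Each duration in eighth notes: whole = 8; eighth = 1; eighth note = 1; quarter note = 2.
Sum: 8 + 1 + 1 + 2 = 12.
12 ÷ 4 = 3 beats.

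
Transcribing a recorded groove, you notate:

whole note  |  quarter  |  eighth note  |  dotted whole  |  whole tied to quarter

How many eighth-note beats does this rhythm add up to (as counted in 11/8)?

33

One eighth-note beat = 2 sixteenth notes.
Working in sixteenth notes: whole note = 16; quarter = 4; eighth note = 2; dotted whole = 24; whole tied to quarter (whole + quarter) = 20.
Altogether 16 + 4 + 2 + 24 + 20 = 66.
66 ÷ 2 = 33 beats.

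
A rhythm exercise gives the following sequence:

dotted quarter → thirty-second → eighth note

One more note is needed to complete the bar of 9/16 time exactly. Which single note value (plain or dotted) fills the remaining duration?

The bar of 9/16 = 18 thirty-second notes.
In thirty-second notes: dotted quarter = 12; thirty-second = 1; eighth note = 4.
Sum: 12 + 1 + 4 = 17.
Remaining: 18 − 17 = 1 thirty-second note, which is a thirty-second note.

thirty-second note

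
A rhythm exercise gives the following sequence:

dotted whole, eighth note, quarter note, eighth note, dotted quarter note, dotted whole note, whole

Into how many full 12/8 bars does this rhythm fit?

3

One bar of 12/8 = 12 eighth notes.
Convert each value to eighth notes: dotted whole = 12; eighth note = 1; quarter note = 2; eighth note = 1; dotted quarter note = 3; dotted whole note = 12; whole = 8.
Sum: 12 + 1 + 2 + 1 + 3 + 12 + 8 = 39.
39 ÷ 12 = 3 complete bars with 3 left over.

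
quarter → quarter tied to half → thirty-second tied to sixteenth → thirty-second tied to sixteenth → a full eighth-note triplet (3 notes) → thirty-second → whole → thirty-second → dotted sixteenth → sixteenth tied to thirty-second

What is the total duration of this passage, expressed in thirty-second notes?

86

In thirty-second notes: quarter = 8; quarter tied to half (quarter + half) = 24; thirty-second tied to sixteenth (thirty-second + sixteenth) = 3; thirty-second tied to sixteenth (thirty-second + sixteenth) = 3; a full eighth-note triplet (3 notes) (three triplet eighths span one quarter) = 8; thirty-second = 1; whole = 32; thirty-second = 1; dotted sixteenth = 3; sixteenth tied to thirty-second (sixteenth + thirty-second) = 3.
Adding: 8 + 24 + 3 + 3 + 8 + 1 + 32 + 1 + 3 + 3 = 86 thirty-second notes.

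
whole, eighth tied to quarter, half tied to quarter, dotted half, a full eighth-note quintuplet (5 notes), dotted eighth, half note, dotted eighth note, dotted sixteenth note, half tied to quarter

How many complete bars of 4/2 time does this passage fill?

2

One bar of 4/2 = 64 thirty-second notes.
Each duration in thirty-second notes: whole = 32; eighth tied to quarter (eighth + quarter) = 12; half tied to quarter (half + quarter) = 24; dotted half = 24; a full eighth-note quintuplet (5 notes) (five quintuplet eighths span one half) = 16; dotted eighth = 6; half note = 16; dotted eighth note = 6; dotted sixteenth note = 3; half tied to quarter (half + quarter) = 24.
Sum: 32 + 12 + 24 + 24 + 16 + 6 + 16 + 6 + 3 + 24 = 163.
163 ÷ 64 = 2 complete bars with 35 left over.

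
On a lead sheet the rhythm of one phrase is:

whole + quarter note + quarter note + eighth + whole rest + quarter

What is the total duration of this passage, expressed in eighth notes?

23

Convert each value to eighth notes: whole = 8; quarter note = 2; quarter note = 2; eighth = 1; whole rest = 8; quarter = 2.
Adding: 8 + 2 + 2 + 1 + 8 + 2 = 23 eighth notes.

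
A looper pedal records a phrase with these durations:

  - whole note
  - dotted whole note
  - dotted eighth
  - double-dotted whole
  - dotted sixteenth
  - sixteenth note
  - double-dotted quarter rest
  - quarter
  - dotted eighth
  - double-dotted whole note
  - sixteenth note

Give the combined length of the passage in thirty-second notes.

233

Each duration in thirty-second notes: whole note = 32; dotted whole note = 48; dotted eighth = 6; double-dotted whole = 56; dotted sixteenth = 3; sixteenth note = 2; double-dotted quarter rest = 14; quarter = 8; dotted eighth = 6; double-dotted whole note = 56; sixteenth note = 2.
Total: 32 + 48 + 6 + 56 + 3 + 2 + 14 + 8 + 6 + 56 + 2 = 233 thirty-second notes.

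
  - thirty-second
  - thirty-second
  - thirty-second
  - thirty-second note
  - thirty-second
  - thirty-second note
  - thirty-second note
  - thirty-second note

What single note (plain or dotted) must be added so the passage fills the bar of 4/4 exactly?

dotted half note

The bar of 4/4 = 32 thirty-second notes.
Working in thirty-second notes: thirty-second = 1; thirty-second = 1; thirty-second = 1; thirty-second note = 1; thirty-second = 1; thirty-second note = 1; thirty-second note = 1; thirty-second note = 1.
Total: 1 + 1 + 1 + 1 + 1 + 1 + 1 + 1 = 8.
Remaining: 32 − 8 = 24 thirty-second notes, which is a dotted half note.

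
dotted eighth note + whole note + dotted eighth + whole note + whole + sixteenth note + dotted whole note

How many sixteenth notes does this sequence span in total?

Convert each value to sixteenth notes: dotted eighth note = 3; whole note = 16; dotted eighth = 3; whole note = 16; whole = 16; sixteenth note = 1; dotted whole note = 24.
Total: 3 + 16 + 3 + 16 + 16 + 1 + 24 = 79 sixteenth notes.

79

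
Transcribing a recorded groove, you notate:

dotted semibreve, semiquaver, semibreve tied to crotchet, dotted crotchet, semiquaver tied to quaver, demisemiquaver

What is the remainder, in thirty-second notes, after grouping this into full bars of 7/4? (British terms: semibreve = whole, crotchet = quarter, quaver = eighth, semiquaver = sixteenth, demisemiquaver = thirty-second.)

One bar of 7/4 = 56 thirty-second notes.
In thirty-second notes: dotted semibreve = 48; semiquaver = 2; semibreve tied to crotchet (semibreve + crotchet) = 40; dotted crotchet = 12; semiquaver tied to quaver (semiquaver + quaver) = 6; demisemiquaver = 1.
Sum: 48 + 2 + 40 + 12 + 6 + 1 = 109.
109 ÷ 56 = 1 complete bar with 53 thirty-second notes remaining.

53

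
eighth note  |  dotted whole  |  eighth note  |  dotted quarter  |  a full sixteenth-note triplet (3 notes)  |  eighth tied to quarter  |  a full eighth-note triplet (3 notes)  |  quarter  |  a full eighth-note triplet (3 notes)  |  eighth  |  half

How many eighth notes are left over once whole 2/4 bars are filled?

0

One bar of 2/4 = 4 eighth notes.
Express everything in eighth notes: eighth note = 1; dotted whole = 12; eighth note = 1; dotted quarter = 3; a full sixteenth-note triplet (3 notes) (three triplet sixteenths span one eighth) = 1; eighth tied to quarter (eighth + quarter) = 3; a full eighth-note triplet (3 notes) (three triplet eighths span one quarter) = 2; quarter = 2; a full eighth-note triplet (3 notes) (three triplet eighths span one quarter) = 2; eighth = 1; half = 4.
Total: 1 + 12 + 1 + 3 + 1 + 3 + 2 + 2 + 2 + 1 + 4 = 32.
32 ÷ 4 = 8 complete bars with 0 eighth notes remaining.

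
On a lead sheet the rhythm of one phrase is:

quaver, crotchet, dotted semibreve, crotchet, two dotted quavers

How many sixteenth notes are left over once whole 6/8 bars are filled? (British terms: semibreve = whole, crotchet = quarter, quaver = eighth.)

4

One bar of 6/8 = 12 sixteenth notes.
Each duration in sixteenth notes: quaver = 2; crotchet = 4; dotted semibreve = 24; crotchet = 4; dotted quaver = 3; dotted quaver = 3.
Total: 2 + 4 + 24 + 4 + 3 + 3 = 40.
40 ÷ 12 = 3 complete bars with 4 sixteenth notes remaining.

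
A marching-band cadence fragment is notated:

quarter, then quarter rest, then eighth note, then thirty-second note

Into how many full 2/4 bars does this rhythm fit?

1

One bar of 2/4 = 16 thirty-second notes.
Express everything in thirty-second notes: quarter = 8; quarter rest = 8; eighth note = 4; thirty-second note = 1.
Altogether 8 + 8 + 4 + 1 = 21.
21 ÷ 16 = 1 complete bar with 5 left over.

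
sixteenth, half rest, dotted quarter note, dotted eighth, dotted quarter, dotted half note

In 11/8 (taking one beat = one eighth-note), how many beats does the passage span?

18

One eighth-note beat = 2 sixteenth notes.
Convert each value to sixteenth notes: sixteenth = 1; half rest = 8; dotted quarter note = 6; dotted eighth = 3; dotted quarter = 6; dotted half note = 12.
Sum: 1 + 8 + 6 + 3 + 6 + 12 = 36.
36 ÷ 2 = 18 beats.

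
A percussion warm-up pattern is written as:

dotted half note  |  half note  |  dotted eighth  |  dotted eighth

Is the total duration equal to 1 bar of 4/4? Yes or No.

No

One bar of 4/4 = 16 sixteenth notes.
Convert each value to sixteenth notes: dotted half note = 12; half note = 8; dotted eighth = 3; dotted eighth = 3.
Altogether 12 + 8 + 3 + 3 = 26.
26 exceeds 16, so the answer is No.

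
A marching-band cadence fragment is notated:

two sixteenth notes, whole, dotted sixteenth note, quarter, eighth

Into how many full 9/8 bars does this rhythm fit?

One bar of 9/8 = 36 thirty-second notes.
Express everything in thirty-second notes: sixteenth note = 2; sixteenth note = 2; whole = 32; dotted sixteenth note = 3; quarter = 8; eighth = 4.
Sum: 2 + 2 + 32 + 3 + 8 + 4 = 51.
51 ÷ 36 = 1 complete bar with 15 left over.

1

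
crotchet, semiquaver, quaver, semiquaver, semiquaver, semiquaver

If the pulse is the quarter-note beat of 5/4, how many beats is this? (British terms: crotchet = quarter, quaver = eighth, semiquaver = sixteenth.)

One quarter-note beat = 4 sixteenth notes.
Convert each value to sixteenth notes: crotchet = 4; semiquaver = 1; quaver = 2; semiquaver = 1; semiquaver = 1; semiquaver = 1.
Sum: 4 + 1 + 2 + 1 + 1 + 1 = 10.
10 ÷ 4 = 2.5 beats.

2.5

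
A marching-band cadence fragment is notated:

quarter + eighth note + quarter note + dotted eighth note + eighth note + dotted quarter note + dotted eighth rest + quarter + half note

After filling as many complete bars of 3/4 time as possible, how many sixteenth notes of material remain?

One bar of 3/4 = 12 sixteenth notes.
Working in sixteenth notes: quarter = 4; eighth note = 2; quarter note = 4; dotted eighth note = 3; eighth note = 2; dotted quarter note = 6; dotted eighth rest = 3; quarter = 4; half note = 8.
Adding: 4 + 2 + 4 + 3 + 2 + 6 + 3 + 4 + 8 = 36.
36 ÷ 12 = 3 complete bars with 0 sixteenth notes remaining.

0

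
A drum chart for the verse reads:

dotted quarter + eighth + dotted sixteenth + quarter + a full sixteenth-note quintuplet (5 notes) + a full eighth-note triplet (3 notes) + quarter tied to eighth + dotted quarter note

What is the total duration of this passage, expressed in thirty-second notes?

In thirty-second notes: dotted quarter = 12; eighth = 4; dotted sixteenth = 3; quarter = 8; a full sixteenth-note quintuplet (5 notes) (five quintuplet sixteenths span one quarter) = 8; a full eighth-note triplet (3 notes) (three triplet eighths span one quarter) = 8; quarter tied to eighth (quarter + eighth) = 12; dotted quarter note = 12.
Adding: 12 + 4 + 3 + 8 + 8 + 8 + 12 + 12 = 67 thirty-second notes.

67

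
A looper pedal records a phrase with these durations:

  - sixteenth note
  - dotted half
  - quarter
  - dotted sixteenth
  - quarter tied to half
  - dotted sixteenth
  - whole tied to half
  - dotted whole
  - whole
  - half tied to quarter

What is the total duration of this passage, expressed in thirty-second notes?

Express everything in thirty-second notes: sixteenth note = 2; dotted half = 24; quarter = 8; dotted sixteenth = 3; quarter tied to half (quarter + half) = 24; dotted sixteenth = 3; whole tied to half (whole + half) = 48; dotted whole = 48; whole = 32; half tied to quarter (half + quarter) = 24.
Total: 2 + 24 + 8 + 3 + 24 + 3 + 48 + 48 + 32 + 24 = 216 thirty-second notes.

216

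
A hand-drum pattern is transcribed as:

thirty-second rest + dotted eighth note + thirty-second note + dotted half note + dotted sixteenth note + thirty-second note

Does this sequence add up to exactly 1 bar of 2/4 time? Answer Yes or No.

One bar of 2/4 = 16 thirty-second notes.
Each duration in thirty-second notes: thirty-second rest = 1; dotted eighth note = 6; thirty-second note = 1; dotted half note = 24; dotted sixteenth note = 3; thirty-second note = 1.
Adding: 1 + 6 + 1 + 24 + 3 + 1 = 36.
36 exceeds 16, so the answer is No.

No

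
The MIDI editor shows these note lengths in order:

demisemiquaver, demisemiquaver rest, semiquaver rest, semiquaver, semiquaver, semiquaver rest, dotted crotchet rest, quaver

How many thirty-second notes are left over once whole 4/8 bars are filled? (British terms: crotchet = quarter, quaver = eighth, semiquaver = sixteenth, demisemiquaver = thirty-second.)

One bar of 4/8 = 16 thirty-second notes.
Convert each value to thirty-second notes: demisemiquaver = 1; demisemiquaver rest = 1; semiquaver rest = 2; semiquaver = 2; semiquaver = 2; semiquaver rest = 2; dotted crotchet rest = 12; quaver = 4.
Altogether 1 + 1 + 2 + 2 + 2 + 2 + 12 + 4 = 26.
26 ÷ 16 = 1 complete bar with 10 thirty-second notes remaining.

10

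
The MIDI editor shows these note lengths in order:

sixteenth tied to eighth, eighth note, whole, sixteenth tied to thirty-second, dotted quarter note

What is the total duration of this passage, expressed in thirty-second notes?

Working in thirty-second notes: sixteenth tied to eighth (sixteenth + eighth) = 6; eighth note = 4; whole = 32; sixteenth tied to thirty-second (sixteenth + thirty-second) = 3; dotted quarter note = 12.
Adding: 6 + 4 + 32 + 3 + 12 = 57 thirty-second notes.

57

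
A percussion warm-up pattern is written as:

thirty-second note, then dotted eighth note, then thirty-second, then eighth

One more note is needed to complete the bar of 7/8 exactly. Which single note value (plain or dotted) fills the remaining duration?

half note

The bar of 7/8 = 28 thirty-second notes.
Convert each value to thirty-second notes: thirty-second note = 1; dotted eighth note = 6; thirty-second = 1; eighth = 4.
Adding: 1 + 6 + 1 + 4 = 12.
Remaining: 28 − 12 = 16 thirty-second notes, which is a half note.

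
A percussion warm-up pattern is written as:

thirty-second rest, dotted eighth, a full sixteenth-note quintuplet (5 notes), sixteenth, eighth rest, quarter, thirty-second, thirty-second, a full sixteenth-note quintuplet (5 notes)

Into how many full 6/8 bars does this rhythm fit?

1

One bar of 6/8 = 24 thirty-second notes.
In thirty-second notes: thirty-second rest = 1; dotted eighth = 6; a full sixteenth-note quintuplet (5 notes) (five quintuplet sixteenths span one quarter) = 8; sixteenth = 2; eighth rest = 4; quarter = 8; thirty-second = 1; thirty-second = 1; a full sixteenth-note quintuplet (5 notes) (five quintuplet sixteenths span one quarter) = 8.
Adding: 1 + 6 + 8 + 2 + 4 + 8 + 1 + 1 + 8 = 39.
39 ÷ 24 = 1 complete bar with 15 left over.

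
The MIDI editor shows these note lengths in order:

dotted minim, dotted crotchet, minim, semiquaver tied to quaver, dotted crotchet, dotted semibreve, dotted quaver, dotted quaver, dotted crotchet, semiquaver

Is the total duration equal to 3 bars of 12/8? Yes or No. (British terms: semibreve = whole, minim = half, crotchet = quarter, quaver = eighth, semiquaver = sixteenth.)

One bar of 12/8 = 24 sixteenth notes, so 3 bars = 72.
Convert each value to sixteenth notes: dotted minim = 12; dotted crotchet = 6; minim = 8; semiquaver tied to quaver (semiquaver + quaver) = 3; dotted crotchet = 6; dotted semibreve = 24; dotted quaver = 3; dotted quaver = 3; dotted crotchet = 6; semiquaver = 1.
Sum: 12 + 6 + 8 + 3 + 6 + 24 + 3 + 3 + 6 + 1 = 72.
72 equals 72, so the answer is Yes.

Yes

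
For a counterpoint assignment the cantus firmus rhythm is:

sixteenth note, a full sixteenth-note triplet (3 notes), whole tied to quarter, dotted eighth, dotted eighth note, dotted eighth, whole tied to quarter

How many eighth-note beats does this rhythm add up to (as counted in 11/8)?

26

One eighth-note beat = 2 sixteenth notes.
Working in sixteenth notes: sixteenth note = 1; a full sixteenth-note triplet (3 notes) (three triplet sixteenths span one eighth) = 2; whole tied to quarter (whole + quarter) = 20; dotted eighth = 3; dotted eighth note = 3; dotted eighth = 3; whole tied to quarter (whole + quarter) = 20.
Sum: 1 + 2 + 20 + 3 + 3 + 3 + 20 = 52.
52 ÷ 2 = 26 beats.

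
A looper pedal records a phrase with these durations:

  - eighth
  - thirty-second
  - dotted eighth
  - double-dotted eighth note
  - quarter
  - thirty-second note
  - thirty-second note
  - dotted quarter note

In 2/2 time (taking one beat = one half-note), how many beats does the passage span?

One half-note beat = 16 thirty-second notes.
Convert each value to thirty-second notes: eighth = 4; thirty-second = 1; dotted eighth = 6; double-dotted eighth note = 7; quarter = 8; thirty-second note = 1; thirty-second note = 1; dotted quarter note = 12.
Altogether 4 + 1 + 6 + 7 + 8 + 1 + 1 + 12 = 40.
40 ÷ 16 = 2.5 beats.

2.5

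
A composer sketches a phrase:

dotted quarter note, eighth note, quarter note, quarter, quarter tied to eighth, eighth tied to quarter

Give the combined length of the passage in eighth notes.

14

In eighth notes: dotted quarter note = 3; eighth note = 1; quarter note = 2; quarter = 2; quarter tied to eighth (quarter + eighth) = 3; eighth tied to quarter (eighth + quarter) = 3.
Total: 3 + 1 + 2 + 2 + 3 + 3 = 14 eighth notes.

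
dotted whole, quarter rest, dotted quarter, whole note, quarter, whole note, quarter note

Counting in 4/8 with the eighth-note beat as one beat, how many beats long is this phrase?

37

One eighth-note beat = 2 sixteenth notes.
Convert each value to sixteenth notes: dotted whole = 24; quarter rest = 4; dotted quarter = 6; whole note = 16; quarter = 4; whole note = 16; quarter note = 4.
Altogether 24 + 4 + 6 + 16 + 4 + 16 + 4 = 74.
74 ÷ 2 = 37 beats.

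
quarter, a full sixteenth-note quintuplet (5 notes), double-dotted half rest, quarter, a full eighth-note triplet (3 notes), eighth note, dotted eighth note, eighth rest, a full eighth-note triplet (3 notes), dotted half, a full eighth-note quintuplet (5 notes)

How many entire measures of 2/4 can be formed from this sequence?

7

One bar of 2/4 = 8 sixteenth notes.
Each duration in sixteenth notes: quarter = 4; a full sixteenth-note quintuplet (5 notes) (five quintuplet sixteenths span one quarter) = 4; double-dotted half rest = 14; quarter = 4; a full eighth-note triplet (3 notes) (three triplet eighths span one quarter) = 4; eighth note = 2; dotted eighth note = 3; eighth rest = 2; a full eighth-note triplet (3 notes) (three triplet eighths span one quarter) = 4; dotted half = 12; a full eighth-note quintuplet (5 notes) (five quintuplet eighths span one half) = 8.
Total: 4 + 4 + 14 + 4 + 4 + 2 + 3 + 2 + 4 + 12 + 8 = 61.
61 ÷ 8 = 7 complete bars with 5 left over.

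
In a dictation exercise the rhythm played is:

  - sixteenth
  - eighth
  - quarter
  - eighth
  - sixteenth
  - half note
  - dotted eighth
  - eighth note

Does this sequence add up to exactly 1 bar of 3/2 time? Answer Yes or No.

No

One bar of 3/2 = 24 sixteenth notes.
Convert each value to sixteenth notes: sixteenth = 1; eighth = 2; quarter = 4; eighth = 2; sixteenth = 1; half note = 8; dotted eighth = 3; eighth note = 2.
Total: 1 + 2 + 4 + 2 + 1 + 8 + 3 + 2 = 23.
23 falls short of 24, so the answer is No.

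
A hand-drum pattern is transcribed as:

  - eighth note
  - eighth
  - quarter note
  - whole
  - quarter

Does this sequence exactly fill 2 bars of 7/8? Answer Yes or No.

Yes

One bar of 7/8 = 7 eighth notes, so 2 bars = 14.
Each duration in eighth notes: eighth note = 1; eighth = 1; quarter note = 2; whole = 8; quarter = 2.
Adding: 1 + 1 + 2 + 8 + 2 = 14.
14 equals 14, so the answer is Yes.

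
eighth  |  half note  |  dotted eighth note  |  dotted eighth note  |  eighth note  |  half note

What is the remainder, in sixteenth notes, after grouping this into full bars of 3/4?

One bar of 3/4 = 12 sixteenth notes.
Each duration in sixteenth notes: eighth = 2; half note = 8; dotted eighth note = 3; dotted eighth note = 3; eighth note = 2; half note = 8.
Altogether 2 + 8 + 3 + 3 + 2 + 8 = 26.
26 ÷ 12 = 2 complete bars with 2 sixteenth notes remaining.

2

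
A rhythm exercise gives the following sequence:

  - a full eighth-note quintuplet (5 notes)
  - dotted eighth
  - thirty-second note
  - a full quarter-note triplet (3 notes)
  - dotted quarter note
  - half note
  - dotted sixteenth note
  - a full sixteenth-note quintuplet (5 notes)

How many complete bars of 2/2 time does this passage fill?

2

One bar of 2/2 = 32 thirty-second notes.
Convert each value to thirty-second notes: a full eighth-note quintuplet (5 notes) (five quintuplet eighths span one half) = 16; dotted eighth = 6; thirty-second note = 1; a full quarter-note triplet (3 notes) (three triplet quarters span one half) = 16; dotted quarter note = 12; half note = 16; dotted sixteenth note = 3; a full sixteenth-note quintuplet (5 notes) (five quintuplet sixteenths span one quarter) = 8.
Altogether 16 + 6 + 1 + 16 + 12 + 16 + 3 + 8 = 78.
78 ÷ 32 = 2 complete bars with 14 left over.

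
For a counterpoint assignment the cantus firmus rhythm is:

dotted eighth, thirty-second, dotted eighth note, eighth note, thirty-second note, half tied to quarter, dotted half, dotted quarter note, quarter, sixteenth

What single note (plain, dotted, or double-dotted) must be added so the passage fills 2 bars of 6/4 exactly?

2 bars of 6/4 = 96 thirty-second notes.
Express everything in thirty-second notes: dotted eighth = 6; thirty-second = 1; dotted eighth note = 6; eighth note = 4; thirty-second note = 1; half tied to quarter (half + quarter) = 24; dotted half = 24; dotted quarter note = 12; quarter = 8; sixteenth = 2.
Altogether 6 + 1 + 6 + 4 + 1 + 24 + 24 + 12 + 8 + 2 = 88.
Remaining: 96 − 88 = 8 thirty-second notes, which is a quarter note.

quarter note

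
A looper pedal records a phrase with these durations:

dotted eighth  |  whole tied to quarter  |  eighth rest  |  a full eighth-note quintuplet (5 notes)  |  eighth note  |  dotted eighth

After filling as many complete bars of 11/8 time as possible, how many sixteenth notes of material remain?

One bar of 11/8 = 22 sixteenth notes.
Convert each value to sixteenth notes: dotted eighth = 3; whole tied to quarter (whole + quarter) = 20; eighth rest = 2; a full eighth-note quintuplet (5 notes) (five quintuplet eighths span one half) = 8; eighth note = 2; dotted eighth = 3.
Sum: 3 + 20 + 2 + 8 + 2 + 3 = 38.
38 ÷ 22 = 1 complete bar with 16 sixteenth notes remaining.

16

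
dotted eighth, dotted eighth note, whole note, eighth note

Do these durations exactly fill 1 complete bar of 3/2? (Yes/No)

Yes

One bar of 3/2 = 24 sixteenth notes.
Express everything in sixteenth notes: dotted eighth = 3; dotted eighth note = 3; whole note = 16; eighth note = 2.
Total: 3 + 3 + 16 + 2 = 24.
24 equals 24, so the answer is Yes.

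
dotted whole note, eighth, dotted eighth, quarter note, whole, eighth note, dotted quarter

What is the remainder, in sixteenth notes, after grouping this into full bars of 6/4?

One bar of 6/4 = 24 sixteenth notes.
Express everything in sixteenth notes: dotted whole note = 24; eighth = 2; dotted eighth = 3; quarter note = 4; whole = 16; eighth note = 2; dotted quarter = 6.
Sum: 24 + 2 + 3 + 4 + 16 + 2 + 6 = 57.
57 ÷ 24 = 2 complete bars with 9 sixteenth notes remaining.

9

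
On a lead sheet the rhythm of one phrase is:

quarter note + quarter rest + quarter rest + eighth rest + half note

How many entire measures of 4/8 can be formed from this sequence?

One bar of 4/8 = 4 eighth notes.
Express everything in eighth notes: quarter note = 2; quarter rest = 2; quarter rest = 2; eighth rest = 1; half note = 4.
Altogether 2 + 2 + 2 + 1 + 4 = 11.
11 ÷ 4 = 2 complete bars with 3 left over.

2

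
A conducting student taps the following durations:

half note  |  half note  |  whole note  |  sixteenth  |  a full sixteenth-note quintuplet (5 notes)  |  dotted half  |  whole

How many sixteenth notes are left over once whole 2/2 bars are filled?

1

One bar of 2/2 = 16 sixteenth notes.
Each duration in sixteenth notes: half note = 8; half note = 8; whole note = 16; sixteenth = 1; a full sixteenth-note quintuplet (5 notes) (five quintuplet sixteenths span one quarter) = 4; dotted half = 12; whole = 16.
Adding: 8 + 8 + 16 + 1 + 4 + 12 + 16 = 65.
65 ÷ 16 = 4 complete bars with 1 sixteenth note remaining.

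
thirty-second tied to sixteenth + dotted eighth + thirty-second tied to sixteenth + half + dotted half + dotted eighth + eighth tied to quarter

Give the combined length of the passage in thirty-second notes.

Express everything in thirty-second notes: thirty-second tied to sixteenth (thirty-second + sixteenth) = 3; dotted eighth = 6; thirty-second tied to sixteenth (thirty-second + sixteenth) = 3; half = 16; dotted half = 24; dotted eighth = 6; eighth tied to quarter (eighth + quarter) = 12.
Total: 3 + 6 + 3 + 16 + 24 + 6 + 12 = 70 thirty-second notes.

70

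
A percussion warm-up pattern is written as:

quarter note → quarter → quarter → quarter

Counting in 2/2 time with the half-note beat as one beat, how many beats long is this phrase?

One half-note beat = 2 quarter notes.
Express everything in quarter notes: quarter note = 1; quarter = 1; quarter = 1; quarter = 1.
Adding: 1 + 1 + 1 + 1 = 4.
4 ÷ 2 = 2 beats.

2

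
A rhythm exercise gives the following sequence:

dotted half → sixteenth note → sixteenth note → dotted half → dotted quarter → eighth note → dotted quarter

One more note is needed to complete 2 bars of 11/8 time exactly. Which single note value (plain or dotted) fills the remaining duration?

2 bars of 11/8 = 44 sixteenth notes.
Each duration in sixteenth notes: dotted half = 12; sixteenth note = 1; sixteenth note = 1; dotted half = 12; dotted quarter = 6; eighth note = 2; dotted quarter = 6.
Adding: 12 + 1 + 1 + 12 + 6 + 2 + 6 = 40.
Remaining: 44 − 40 = 4 sixteenth notes, which is a quarter note.

quarter note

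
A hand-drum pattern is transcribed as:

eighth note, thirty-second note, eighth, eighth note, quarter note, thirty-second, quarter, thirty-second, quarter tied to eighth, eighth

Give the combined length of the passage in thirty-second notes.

47

Working in thirty-second notes: eighth note = 4; thirty-second note = 1; eighth = 4; eighth note = 4; quarter note = 8; thirty-second = 1; quarter = 8; thirty-second = 1; quarter tied to eighth (quarter + eighth) = 12; eighth = 4.
Total: 4 + 1 + 4 + 4 + 8 + 1 + 8 + 1 + 12 + 4 = 47 thirty-second notes.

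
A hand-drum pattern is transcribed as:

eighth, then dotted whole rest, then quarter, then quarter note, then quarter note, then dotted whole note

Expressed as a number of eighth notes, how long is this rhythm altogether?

31

Express everything in eighth notes: eighth = 1; dotted whole rest = 12; quarter = 2; quarter note = 2; quarter note = 2; dotted whole note = 12.
Sum: 1 + 12 + 2 + 2 + 2 + 12 = 31 eighth notes.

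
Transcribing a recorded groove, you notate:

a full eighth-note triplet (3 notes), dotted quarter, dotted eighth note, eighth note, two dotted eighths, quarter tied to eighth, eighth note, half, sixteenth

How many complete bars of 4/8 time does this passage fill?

One bar of 4/8 = 8 sixteenth notes.
Express everything in sixteenth notes: a full eighth-note triplet (3 notes) (three triplet eighths span one quarter) = 4; dotted quarter = 6; dotted eighth note = 3; eighth note = 2; dotted eighth = 3; dotted eighth = 3; quarter tied to eighth (quarter + eighth) = 6; eighth note = 2; half = 8; sixteenth = 1.
Sum: 4 + 6 + 3 + 2 + 3 + 3 + 6 + 2 + 8 + 1 = 38.
38 ÷ 8 = 4 complete bars with 6 left over.

4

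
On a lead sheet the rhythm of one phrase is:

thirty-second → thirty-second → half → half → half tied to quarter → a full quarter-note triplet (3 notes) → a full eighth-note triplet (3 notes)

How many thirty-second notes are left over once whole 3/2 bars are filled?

34

One bar of 3/2 = 48 thirty-second notes.
Each duration in thirty-second notes: thirty-second = 1; thirty-second = 1; half = 16; half = 16; half tied to quarter (half + quarter) = 24; a full quarter-note triplet (3 notes) (three triplet quarters span one half) = 16; a full eighth-note triplet (3 notes) (three triplet eighths span one quarter) = 8.
Adding: 1 + 1 + 16 + 16 + 24 + 16 + 8 = 82.
82 ÷ 48 = 1 complete bar with 34 thirty-second notes remaining.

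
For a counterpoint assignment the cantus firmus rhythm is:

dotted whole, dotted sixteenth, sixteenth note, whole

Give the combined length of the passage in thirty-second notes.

85

In thirty-second notes: dotted whole = 48; dotted sixteenth = 3; sixteenth note = 2; whole = 32.
Altogether 48 + 3 + 2 + 32 = 85 thirty-second notes.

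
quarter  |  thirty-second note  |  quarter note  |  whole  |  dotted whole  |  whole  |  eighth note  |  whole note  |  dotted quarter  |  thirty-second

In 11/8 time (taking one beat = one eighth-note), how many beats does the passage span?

44.5

One eighth-note beat = 4 thirty-second notes.
In thirty-second notes: quarter = 8; thirty-second note = 1; quarter note = 8; whole = 32; dotted whole = 48; whole = 32; eighth note = 4; whole note = 32; dotted quarter = 12; thirty-second = 1.
Total: 8 + 1 + 8 + 32 + 48 + 32 + 4 + 32 + 12 + 1 = 178.
178 ÷ 4 = 44.5 beats.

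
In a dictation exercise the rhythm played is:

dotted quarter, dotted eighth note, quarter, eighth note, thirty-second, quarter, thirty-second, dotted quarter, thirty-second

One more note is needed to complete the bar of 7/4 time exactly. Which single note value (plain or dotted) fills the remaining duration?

dotted sixteenth note

The bar of 7/4 = 56 thirty-second notes.
Each duration in thirty-second notes: dotted quarter = 12; dotted eighth note = 6; quarter = 8; eighth note = 4; thirty-second = 1; quarter = 8; thirty-second = 1; dotted quarter = 12; thirty-second = 1.
Sum: 12 + 6 + 8 + 4 + 1 + 8 + 1 + 12 + 1 = 53.
Remaining: 56 − 53 = 3 thirty-second notes, which is a dotted sixteenth note.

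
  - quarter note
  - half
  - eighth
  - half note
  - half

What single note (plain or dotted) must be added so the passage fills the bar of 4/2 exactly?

The bar of 4/2 = 16 eighth notes.
Each duration in eighth notes: quarter note = 2; half = 4; eighth = 1; half note = 4; half = 4.
Total: 2 + 4 + 1 + 4 + 4 = 15.
Remaining: 16 − 15 = 1 eighth note, which is a eighth note.

eighth note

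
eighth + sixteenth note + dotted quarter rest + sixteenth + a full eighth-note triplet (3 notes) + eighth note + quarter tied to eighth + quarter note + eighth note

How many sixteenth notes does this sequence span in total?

28

Working in sixteenth notes: eighth = 2; sixteenth note = 1; dotted quarter rest = 6; sixteenth = 1; a full eighth-note triplet (3 notes) (three triplet eighths span one quarter) = 4; eighth note = 2; quarter tied to eighth (quarter + eighth) = 6; quarter note = 4; eighth note = 2.
Total: 2 + 1 + 6 + 1 + 4 + 2 + 6 + 4 + 2 = 28 sixteenth notes.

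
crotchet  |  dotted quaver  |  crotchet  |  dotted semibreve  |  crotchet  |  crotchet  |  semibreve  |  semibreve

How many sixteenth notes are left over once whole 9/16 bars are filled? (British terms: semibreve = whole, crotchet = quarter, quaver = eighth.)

3

One bar of 9/16 = 9 sixteenth notes.
Convert each value to sixteenth notes: crotchet = 4; dotted quaver = 3; crotchet = 4; dotted semibreve = 24; crotchet = 4; crotchet = 4; semibreve = 16; semibreve = 16.
Adding: 4 + 3 + 4 + 24 + 4 + 4 + 16 + 16 = 75.
75 ÷ 9 = 8 complete bars with 3 sixteenth notes remaining.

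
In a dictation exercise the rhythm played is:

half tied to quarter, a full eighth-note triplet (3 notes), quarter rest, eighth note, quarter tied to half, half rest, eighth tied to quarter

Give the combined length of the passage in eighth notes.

24

Each duration in eighth notes: half tied to quarter (half + quarter) = 6; a full eighth-note triplet (3 notes) (three triplet eighths span one quarter) = 2; quarter rest = 2; eighth note = 1; quarter tied to half (quarter + half) = 6; half rest = 4; eighth tied to quarter (eighth + quarter) = 3.
Altogether 6 + 2 + 2 + 1 + 6 + 4 + 3 = 24 eighth notes.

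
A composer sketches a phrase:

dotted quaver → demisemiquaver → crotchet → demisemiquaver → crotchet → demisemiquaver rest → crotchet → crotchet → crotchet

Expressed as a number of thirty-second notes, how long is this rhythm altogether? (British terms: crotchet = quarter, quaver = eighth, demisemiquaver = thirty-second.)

Working in thirty-second notes: dotted quaver = 6; demisemiquaver = 1; crotchet = 8; demisemiquaver = 1; crotchet = 8; demisemiquaver rest = 1; crotchet = 8; crotchet = 8; crotchet = 8.
Sum: 6 + 1 + 8 + 1 + 8 + 1 + 8 + 8 + 8 = 49 thirty-second notes.

49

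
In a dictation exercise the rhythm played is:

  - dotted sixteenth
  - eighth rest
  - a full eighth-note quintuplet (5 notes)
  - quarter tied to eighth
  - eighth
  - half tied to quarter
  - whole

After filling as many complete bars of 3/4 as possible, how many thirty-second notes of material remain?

One bar of 3/4 = 24 thirty-second notes.
Working in thirty-second notes: dotted sixteenth = 3; eighth rest = 4; a full eighth-note quintuplet (5 notes) (five quintuplet eighths span one half) = 16; quarter tied to eighth (quarter + eighth) = 12; eighth = 4; half tied to quarter (half + quarter) = 24; whole = 32.
Altogether 3 + 4 + 16 + 12 + 4 + 24 + 32 = 95.
95 ÷ 24 = 3 complete bars with 23 thirty-second notes remaining.

23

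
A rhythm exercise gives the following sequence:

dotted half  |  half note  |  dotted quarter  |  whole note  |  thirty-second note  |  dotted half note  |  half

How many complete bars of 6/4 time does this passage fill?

One bar of 6/4 = 48 thirty-second notes.
Working in thirty-second notes: dotted half = 24; half note = 16; dotted quarter = 12; whole note = 32; thirty-second note = 1; dotted half note = 24; half = 16.
Adding: 24 + 16 + 12 + 32 + 1 + 24 + 16 = 125.
125 ÷ 48 = 2 complete bars with 29 left over.

2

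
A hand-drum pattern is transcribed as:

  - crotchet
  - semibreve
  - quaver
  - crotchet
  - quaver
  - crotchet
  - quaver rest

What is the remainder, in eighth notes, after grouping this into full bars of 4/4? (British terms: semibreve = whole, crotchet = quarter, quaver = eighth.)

1

One bar of 4/4 = 8 eighth notes.
Each duration in eighth notes: crotchet = 2; semibreve = 8; quaver = 1; crotchet = 2; quaver = 1; crotchet = 2; quaver rest = 1.
Sum: 2 + 8 + 1 + 2 + 1 + 2 + 1 = 17.
17 ÷ 8 = 2 complete bars with 1 eighth note remaining.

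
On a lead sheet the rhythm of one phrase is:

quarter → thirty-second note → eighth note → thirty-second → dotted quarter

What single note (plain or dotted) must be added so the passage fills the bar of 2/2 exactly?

The bar of 2/2 = 32 thirty-second notes.
Working in thirty-second notes: quarter = 8; thirty-second note = 1; eighth note = 4; thirty-second = 1; dotted quarter = 12.
Sum: 8 + 1 + 4 + 1 + 12 = 26.
Remaining: 32 − 26 = 6 thirty-second notes, which is a dotted eighth note.

dotted eighth note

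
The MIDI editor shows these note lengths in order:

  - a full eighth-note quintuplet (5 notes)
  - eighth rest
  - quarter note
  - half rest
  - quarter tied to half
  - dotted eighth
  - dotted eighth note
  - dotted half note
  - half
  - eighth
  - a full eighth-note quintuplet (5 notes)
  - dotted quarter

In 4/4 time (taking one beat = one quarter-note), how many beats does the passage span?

One quarter-note beat = 4 sixteenth notes.
Each duration in sixteenth notes: a full eighth-note quintuplet (5 notes) (five quintuplet eighths span one half) = 8; eighth rest = 2; quarter note = 4; half rest = 8; quarter tied to half (quarter + half) = 12; dotted eighth = 3; dotted eighth note = 3; dotted half note = 12; half = 8; eighth = 2; a full eighth-note quintuplet (5 notes) (five quintuplet eighths span one half) = 8; dotted quarter = 6.
Sum: 8 + 2 + 4 + 8 + 12 + 3 + 3 + 12 + 8 + 2 + 8 + 6 = 76.
76 ÷ 4 = 19 beats.

19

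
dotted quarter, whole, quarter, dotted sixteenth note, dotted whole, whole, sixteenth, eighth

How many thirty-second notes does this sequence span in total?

141

Working in thirty-second notes: dotted quarter = 12; whole = 32; quarter = 8; dotted sixteenth note = 3; dotted whole = 48; whole = 32; sixteenth = 2; eighth = 4.
Adding: 12 + 32 + 8 + 3 + 48 + 32 + 2 + 4 = 141 thirty-second notes.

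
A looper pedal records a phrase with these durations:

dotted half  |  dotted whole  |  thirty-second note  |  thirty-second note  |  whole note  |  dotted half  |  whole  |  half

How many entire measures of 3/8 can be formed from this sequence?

One bar of 3/8 = 12 thirty-second notes.
Working in thirty-second notes: dotted half = 24; dotted whole = 48; thirty-second note = 1; thirty-second note = 1; whole note = 32; dotted half = 24; whole = 32; half = 16.
Sum: 24 + 48 + 1 + 1 + 32 + 24 + 32 + 16 = 178.
178 ÷ 12 = 14 complete bars with 10 left over.

14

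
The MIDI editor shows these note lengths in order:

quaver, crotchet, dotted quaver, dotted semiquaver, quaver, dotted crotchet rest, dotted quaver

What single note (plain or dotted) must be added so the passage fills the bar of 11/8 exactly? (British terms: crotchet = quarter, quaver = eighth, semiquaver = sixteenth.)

thirty-second note

The bar of 11/8 = 44 thirty-second notes.
Working in thirty-second notes: quaver = 4; crotchet = 8; dotted quaver = 6; dotted semiquaver = 3; quaver = 4; dotted crotchet rest = 12; dotted quaver = 6.
Altogether 4 + 8 + 6 + 3 + 4 + 12 + 6 = 43.
Remaining: 44 − 43 = 1 thirty-second note, which is a thirty-second note.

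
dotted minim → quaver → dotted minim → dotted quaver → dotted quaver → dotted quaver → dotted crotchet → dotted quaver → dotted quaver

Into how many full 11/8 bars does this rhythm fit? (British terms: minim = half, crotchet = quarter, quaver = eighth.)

2

One bar of 11/8 = 22 sixteenth notes.
Convert each value to sixteenth notes: dotted minim = 12; quaver = 2; dotted minim = 12; dotted quaver = 3; dotted quaver = 3; dotted quaver = 3; dotted crotchet = 6; dotted quaver = 3; dotted quaver = 3.
Sum: 12 + 2 + 12 + 3 + 3 + 3 + 6 + 3 + 3 = 47.
47 ÷ 22 = 2 complete bars with 3 left over.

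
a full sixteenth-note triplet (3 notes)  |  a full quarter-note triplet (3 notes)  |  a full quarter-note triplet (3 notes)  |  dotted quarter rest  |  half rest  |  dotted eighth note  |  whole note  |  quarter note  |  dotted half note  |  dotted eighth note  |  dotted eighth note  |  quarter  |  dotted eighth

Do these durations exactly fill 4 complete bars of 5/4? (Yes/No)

One bar of 5/4 = 20 sixteenth notes, so 4 bars = 80.
Each duration in sixteenth notes: a full sixteenth-note triplet (3 notes) (three triplet sixteenths span one eighth) = 2; a full quarter-note triplet (3 notes) (three triplet quarters span one half) = 8; a full quarter-note triplet (3 notes) (three triplet quarters span one half) = 8; dotted quarter rest = 6; half rest = 8; dotted eighth note = 3; whole note = 16; quarter note = 4; dotted half note = 12; dotted eighth note = 3; dotted eighth note = 3; quarter = 4; dotted eighth = 3.
Sum: 2 + 8 + 8 + 6 + 8 + 3 + 16 + 4 + 12 + 3 + 3 + 4 + 3 = 80.
80 equals 80, so the answer is Yes.

Yes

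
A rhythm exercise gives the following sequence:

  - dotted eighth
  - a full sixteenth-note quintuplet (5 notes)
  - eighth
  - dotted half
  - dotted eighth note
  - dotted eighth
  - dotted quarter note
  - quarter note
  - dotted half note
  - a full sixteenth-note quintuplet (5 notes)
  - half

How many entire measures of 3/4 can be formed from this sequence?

One bar of 3/4 = 12 sixteenth notes.
Working in sixteenth notes: dotted eighth = 3; a full sixteenth-note quintuplet (5 notes) (five quintuplet sixteenths span one quarter) = 4; eighth = 2; dotted half = 12; dotted eighth note = 3; dotted eighth = 3; dotted quarter note = 6; quarter note = 4; dotted half note = 12; a full sixteenth-note quintuplet (5 notes) (five quintuplet sixteenths span one quarter) = 4; half = 8.
Adding: 3 + 4 + 2 + 12 + 3 + 3 + 6 + 4 + 12 + 4 + 8 = 61.
61 ÷ 12 = 5 complete bars with 1 left over.

5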